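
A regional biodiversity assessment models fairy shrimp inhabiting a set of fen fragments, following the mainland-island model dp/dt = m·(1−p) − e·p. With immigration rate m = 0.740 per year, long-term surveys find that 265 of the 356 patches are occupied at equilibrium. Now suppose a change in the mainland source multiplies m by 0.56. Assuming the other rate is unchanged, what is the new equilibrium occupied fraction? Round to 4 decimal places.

Observed p* = 265/356 = 0.74438.
Balance m(1−p*) = e·p* gives e = m(1−p*)/p* = 0.740×0.25562/0.74438 = 0.25412.
New p* = m/(m+e) = 0.41440/(0.41440+0.25412) = 0.61988.

0.6199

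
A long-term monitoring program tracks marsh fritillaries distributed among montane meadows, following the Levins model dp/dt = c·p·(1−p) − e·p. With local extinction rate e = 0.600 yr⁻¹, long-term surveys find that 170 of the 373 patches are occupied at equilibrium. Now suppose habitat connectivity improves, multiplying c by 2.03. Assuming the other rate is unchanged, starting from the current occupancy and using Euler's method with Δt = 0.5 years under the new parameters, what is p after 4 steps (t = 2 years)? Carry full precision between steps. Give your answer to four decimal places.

0.7299

Observed p* = 170/373 = 0.45576.
Balance c(1−p*) = e gives c = e/(1 − 0.45576) = 0.600/0.54424 = 1.10246.
Starting from p₀ = 0.45576; update p ← p + (dp/dt)·Δt with the new parameters.
step 1: Δp = +0.14083, p = 0.59660
step 2: Δp = +0.09033, p = 0.68693
step 3: Δp = +0.03457, p = 0.72150
step 4: Δp = +0.00840, p = 0.72990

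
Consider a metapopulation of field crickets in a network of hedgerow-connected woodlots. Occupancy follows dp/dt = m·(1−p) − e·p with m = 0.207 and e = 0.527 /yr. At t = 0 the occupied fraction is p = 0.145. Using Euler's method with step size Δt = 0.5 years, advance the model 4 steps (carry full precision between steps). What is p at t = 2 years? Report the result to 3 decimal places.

Update rule: p ← p + [m·(1−p) − e·p]·Δt with Δt = 0.5.
  1  |  dp/dt·Δt = +0.050285  |  p_1 = 0.195285
  2  |  dp/dt·Δt = +0.031830  |  p_2 = 0.227115
  3  |  dp/dt·Δt = +0.020149  |  p_3 = 0.247264
  4  |  dp/dt·Δt = +0.012754  |  p_4 = 0.260018

0.260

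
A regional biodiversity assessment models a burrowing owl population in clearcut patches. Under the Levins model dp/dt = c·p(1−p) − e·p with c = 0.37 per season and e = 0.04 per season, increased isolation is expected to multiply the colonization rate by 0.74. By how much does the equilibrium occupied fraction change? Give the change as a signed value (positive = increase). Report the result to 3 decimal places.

Before: p* = 1 − 0.04/0.37 = 0.8919.
After the change, c = 0.2738, e = 0.04, so p* = 1 − 0.04/0.2738 = 0.8539.
Δp* = 0.8539 − 0.8919 = -0.0380.

-0.038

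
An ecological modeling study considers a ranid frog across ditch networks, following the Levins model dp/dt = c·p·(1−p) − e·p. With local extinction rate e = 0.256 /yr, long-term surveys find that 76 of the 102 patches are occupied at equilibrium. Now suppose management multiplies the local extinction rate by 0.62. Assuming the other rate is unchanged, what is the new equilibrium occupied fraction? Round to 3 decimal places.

Observed p* = 76/102 = 0.74510.
Balance c(1−p*) = e gives c = e/(1 − 0.74510) = 0.256/0.25490 = 1.00432.
New p* = 1 − e/c = 1 − 0.15872/1.00432 = 0.84196.

0.842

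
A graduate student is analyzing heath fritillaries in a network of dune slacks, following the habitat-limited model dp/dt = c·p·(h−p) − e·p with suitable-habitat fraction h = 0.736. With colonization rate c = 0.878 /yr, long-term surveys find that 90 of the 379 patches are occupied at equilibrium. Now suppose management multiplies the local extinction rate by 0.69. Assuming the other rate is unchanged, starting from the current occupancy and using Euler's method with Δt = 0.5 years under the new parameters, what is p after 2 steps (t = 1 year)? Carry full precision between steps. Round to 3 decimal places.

0.269

Observed p* = 90/379 = 0.23747.
Balance c(h−p*) = e gives e = 0.878×(0.736 − 0.23747) = 0.43771.
Starting from p₀ = 0.23747; update p ← p + (dp/dt)·Δt with the new parameters.
t = 0.5: p = 0.23747 + (+0.01611) = 0.25358
t = 1: p = 0.25358 + (+0.01541) = 0.26899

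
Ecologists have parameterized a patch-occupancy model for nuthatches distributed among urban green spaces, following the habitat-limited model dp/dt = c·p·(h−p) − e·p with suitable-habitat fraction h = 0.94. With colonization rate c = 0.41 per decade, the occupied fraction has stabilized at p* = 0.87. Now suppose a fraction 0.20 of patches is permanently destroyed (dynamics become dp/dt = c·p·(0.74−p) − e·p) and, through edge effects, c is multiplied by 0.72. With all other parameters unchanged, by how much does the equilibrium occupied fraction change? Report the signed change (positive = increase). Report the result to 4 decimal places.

Balance c(h−p*) = e gives e = 0.41×(0.94 − 0.87000) = 0.02870.
New p* = 0.74 − e/c = 0.74 − 0.02870/0.29520 = 0.64278.
Δp* = 0.64278 − 0.87000 = -0.22722.

-0.2272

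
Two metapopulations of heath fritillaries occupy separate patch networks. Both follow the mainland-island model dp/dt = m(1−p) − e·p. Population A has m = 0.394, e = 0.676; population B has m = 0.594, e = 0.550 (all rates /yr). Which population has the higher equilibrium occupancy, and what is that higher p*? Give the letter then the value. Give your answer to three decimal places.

B, 0.519

A: p*_A = m/(m+e) = 0.394/1.0700 = 0.3682.
B: p*_B = 0.594/1.1440 = 0.5192.
B is higher at 0.5192.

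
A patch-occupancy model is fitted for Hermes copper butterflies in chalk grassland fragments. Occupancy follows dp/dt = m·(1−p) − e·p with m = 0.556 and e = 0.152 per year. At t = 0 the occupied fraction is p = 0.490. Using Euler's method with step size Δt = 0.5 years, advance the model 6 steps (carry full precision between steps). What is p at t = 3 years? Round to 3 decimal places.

Update rule: p ← p + [m·(1−p) − e·p]·Δt with Δt = 0.5.
step 1: Δp = +0.10454, p = 0.59454
step 2: Δp = +0.06753, p = 0.66207
step 3: Δp = +0.04363, p = 0.70570
step 4: Δp = +0.02818, p = 0.73388
step 5: Δp = +0.01821, p = 0.75209
step 6: Δp = +0.01176, p = 0.76385

0.764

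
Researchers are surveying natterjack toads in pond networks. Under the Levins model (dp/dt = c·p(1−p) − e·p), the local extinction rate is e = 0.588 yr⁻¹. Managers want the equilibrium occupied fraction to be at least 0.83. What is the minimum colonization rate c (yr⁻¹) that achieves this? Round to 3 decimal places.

3.459

p* = 1 − e/c ≥ 0.83 requires e/c ≤ 0.1700, i.e. c ≥ e/0.1700.
c_min = 0.588/0.1700 = 3.4588.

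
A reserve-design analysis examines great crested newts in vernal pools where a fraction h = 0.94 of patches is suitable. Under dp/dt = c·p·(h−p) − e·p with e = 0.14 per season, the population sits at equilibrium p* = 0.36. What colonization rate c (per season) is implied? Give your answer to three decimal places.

0.241

At equilibrium c(h−p*) = e, so c = e/(h−p*).
c = 0.14/(0.94 − 0.36) = 0.14/0.5800 = 0.2414.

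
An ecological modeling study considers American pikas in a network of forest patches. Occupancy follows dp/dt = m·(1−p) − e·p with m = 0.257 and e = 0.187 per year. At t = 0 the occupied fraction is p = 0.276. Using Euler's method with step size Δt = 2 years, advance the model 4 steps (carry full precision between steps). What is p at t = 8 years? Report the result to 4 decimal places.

0.5788

Update rule: p ← p + [m·(1−p) − e·p]·Δt with Δt = 2.
  1  |  dp/dt·Δt = +0.268912  |  p_1 = 0.544912
  2  |  dp/dt·Δt = +0.030118  |  p_2 = 0.575030
  3  |  dp/dt·Δt = +0.003373  |  p_3 = 0.578403
  4  |  dp/dt·Δt = +0.000378  |  p_4 = 0.578781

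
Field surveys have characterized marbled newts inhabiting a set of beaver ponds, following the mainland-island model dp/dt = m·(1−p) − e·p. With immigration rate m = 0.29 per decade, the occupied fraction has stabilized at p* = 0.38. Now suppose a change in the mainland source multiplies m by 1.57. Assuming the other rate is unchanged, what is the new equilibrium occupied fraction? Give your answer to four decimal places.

0.4904

Balance m(1−p*) = e·p* gives e = m(1−p*)/p* = 0.29×0.62000/0.38000 = 0.47316.
New p* = m/(m+e) = 0.45530/(0.45530+0.47316) = 0.49038.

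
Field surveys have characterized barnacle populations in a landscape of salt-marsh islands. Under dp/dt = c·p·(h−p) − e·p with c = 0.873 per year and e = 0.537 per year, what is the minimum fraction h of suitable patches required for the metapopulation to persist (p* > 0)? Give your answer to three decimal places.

p* = h − e/c is positive only when h > e/c.
h_min = e/c = 0.537/0.873 = 0.6151.

0.615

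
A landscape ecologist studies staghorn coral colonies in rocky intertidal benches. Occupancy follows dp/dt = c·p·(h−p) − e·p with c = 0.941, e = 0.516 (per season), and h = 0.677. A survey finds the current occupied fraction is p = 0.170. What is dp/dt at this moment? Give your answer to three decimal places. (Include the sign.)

-0.007

Colonization term: c·p·(h−p) = 0.941×0.170×0.5070 = 0.08110.
Extinction term: e·p = 0.08772.
dp/dt = 0.08110 − 0.08772 = -0.00662.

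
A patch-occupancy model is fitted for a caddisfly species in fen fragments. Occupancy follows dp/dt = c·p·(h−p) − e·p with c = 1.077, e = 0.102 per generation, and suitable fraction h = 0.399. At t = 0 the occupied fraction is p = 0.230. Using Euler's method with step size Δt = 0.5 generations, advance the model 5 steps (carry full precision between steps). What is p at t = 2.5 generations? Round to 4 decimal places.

0.2679

Update rule: p ← p + [c·p·(h−p) − e·p]·Δt with Δt = 0.5.
t = 0.5: p = 0.23000 + (+0.00920) = 0.23920
t = 1: p = 0.23920 + (+0.00838) = 0.24759
t = 1.5: p = 0.24759 + (+0.00756) = 0.25515
t = 2: p = 0.25515 + (+0.00675) = 0.26190
t = 2.5: p = 0.26190 + (+0.00598) = 0.26788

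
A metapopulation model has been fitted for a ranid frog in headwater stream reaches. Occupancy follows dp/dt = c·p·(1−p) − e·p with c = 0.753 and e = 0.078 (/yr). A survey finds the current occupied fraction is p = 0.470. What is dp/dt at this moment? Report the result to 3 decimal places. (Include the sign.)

0.151

Colonization term: c·p·(1−p) = 0.753×0.470×0.5300 = 0.18757.
Extinction term: e·p = 0.03666.
dp/dt = 0.18757 − 0.03666 = 0.15091.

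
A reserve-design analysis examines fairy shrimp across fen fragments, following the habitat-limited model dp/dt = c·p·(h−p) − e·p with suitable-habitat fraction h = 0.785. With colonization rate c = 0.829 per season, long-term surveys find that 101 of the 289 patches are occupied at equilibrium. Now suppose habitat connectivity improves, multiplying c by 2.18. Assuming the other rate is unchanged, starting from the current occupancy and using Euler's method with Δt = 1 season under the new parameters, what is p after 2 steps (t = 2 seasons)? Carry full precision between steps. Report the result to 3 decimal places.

0.577

Observed p* = 101/289 = 0.34948.
Balance c(h−p*) = e gives e = 0.829×(0.785 − 0.34948) = 0.36105.
Starting from p₀ = 0.34948; update p ← p + (dp/dt)·Δt with the new parameters.
step 1: Δp = +0.14889, p = 0.49837
step 2: Δp = +0.07822, p = 0.57659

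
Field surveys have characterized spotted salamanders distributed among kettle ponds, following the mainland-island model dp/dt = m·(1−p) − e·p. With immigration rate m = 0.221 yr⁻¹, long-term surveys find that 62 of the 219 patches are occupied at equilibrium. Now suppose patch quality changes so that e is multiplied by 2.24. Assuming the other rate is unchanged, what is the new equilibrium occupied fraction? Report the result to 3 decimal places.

0.150

Observed p* = 62/219 = 0.28311.
Balance m(1−p*) = e·p* gives e = m(1−p*)/p* = 0.221×0.71689/0.28311 = 0.55962.
New p* = m/(m+e) = 0.22100/(0.22100+1.25355) = 0.14988.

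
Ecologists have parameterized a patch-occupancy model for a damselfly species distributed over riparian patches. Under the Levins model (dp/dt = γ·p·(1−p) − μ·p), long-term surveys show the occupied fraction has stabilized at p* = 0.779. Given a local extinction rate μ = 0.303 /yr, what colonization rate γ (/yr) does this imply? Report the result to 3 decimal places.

1.371

At equilibrium γ(1−p*) = μ, so γ = μ/(1−p*).
γ = 0.303/(1 − 0.779) = 0.303/0.2210 = 1.3710.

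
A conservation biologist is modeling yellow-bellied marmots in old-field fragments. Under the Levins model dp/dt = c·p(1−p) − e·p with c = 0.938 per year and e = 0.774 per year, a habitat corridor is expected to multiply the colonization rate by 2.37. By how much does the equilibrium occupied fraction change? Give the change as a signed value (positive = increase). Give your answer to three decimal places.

Before: p* = 1 − 0.774/0.938 = 0.1748.
After the change, c = 2.22306, e = 0.774, so p* = 1 − 0.774/2.22306 = 0.6518.
Δp* = 0.6518 − 0.1748 = +0.4770.

0.477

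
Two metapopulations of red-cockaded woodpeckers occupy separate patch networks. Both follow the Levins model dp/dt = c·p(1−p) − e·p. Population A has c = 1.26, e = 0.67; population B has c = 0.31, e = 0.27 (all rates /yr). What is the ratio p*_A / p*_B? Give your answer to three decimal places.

3.629

A: p*_A = 1 − 0.67/1.26 = 0.4683.
B: p*_B = 1 − 0.27/0.31 = 0.1290.
p*_A / p*_B = 0.4683/0.1290 = 3.6290.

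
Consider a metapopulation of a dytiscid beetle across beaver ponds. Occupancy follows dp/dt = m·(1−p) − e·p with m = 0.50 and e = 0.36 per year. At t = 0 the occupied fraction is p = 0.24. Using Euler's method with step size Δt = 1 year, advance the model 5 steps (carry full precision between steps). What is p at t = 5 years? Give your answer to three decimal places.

0.581

Update rule: p ← p + [m·(1−p) − e·p]·Δt with Δt = 1.
step 1: Δp = +0.29360, p = 0.53360
step 2: Δp = +0.04110, p = 0.57470
step 3: Δp = +0.00575, p = 0.58046
step 4: Δp = +0.00081, p = 0.58126
step 5: Δp = +0.00011, p = 0.58138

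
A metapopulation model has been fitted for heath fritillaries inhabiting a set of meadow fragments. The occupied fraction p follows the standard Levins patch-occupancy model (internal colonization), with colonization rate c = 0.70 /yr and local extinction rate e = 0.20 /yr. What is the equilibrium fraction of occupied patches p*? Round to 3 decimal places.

0.714

At equilibrium, colonization balances extinction: c·p*·(1−p*) = e·p*.
So p* = 1 − e/c = 1 − 0.20/0.70 = 1 − 0.2857 = 0.7143.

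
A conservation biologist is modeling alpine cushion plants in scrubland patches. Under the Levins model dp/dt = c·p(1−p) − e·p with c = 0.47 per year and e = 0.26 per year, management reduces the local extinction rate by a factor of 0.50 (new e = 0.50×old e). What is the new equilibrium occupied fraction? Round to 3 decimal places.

0.723

Before: p* = 1 − 0.26/0.47 = 0.4468.
After the change, c = 0.47, e = 0.13, so p* = 1 − 0.13/0.47 = 0.7234.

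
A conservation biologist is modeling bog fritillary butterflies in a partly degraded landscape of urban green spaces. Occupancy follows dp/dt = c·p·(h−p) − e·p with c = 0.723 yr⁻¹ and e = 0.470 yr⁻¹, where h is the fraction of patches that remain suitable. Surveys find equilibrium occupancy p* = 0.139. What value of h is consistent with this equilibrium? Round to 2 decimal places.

At equilibrium c(h−p*) = e, so h = p* + e/c.
h = 0.139 + 0.470/0.723 = 0.139 + 0.6501 = 0.7891.

0.79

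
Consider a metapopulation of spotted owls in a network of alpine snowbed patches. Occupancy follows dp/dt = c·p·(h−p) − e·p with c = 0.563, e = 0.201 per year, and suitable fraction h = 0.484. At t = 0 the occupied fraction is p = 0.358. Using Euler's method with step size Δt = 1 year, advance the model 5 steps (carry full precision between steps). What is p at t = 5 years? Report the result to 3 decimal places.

Update rule: p ← p + [c·p·(h−p) − e·p]·Δt with Δt = 1.
p: 0.35800 → 0.31144  (Δp = -0.04656)
p: 0.31144 → 0.27910  (Δp = -0.03234)
p: 0.27910 → 0.25519  (Δp = -0.02390)
p: 0.25519 → 0.23677  (Δp = -0.01842)
p: 0.23677 → 0.22214  (Δp = -0.01464)

0.222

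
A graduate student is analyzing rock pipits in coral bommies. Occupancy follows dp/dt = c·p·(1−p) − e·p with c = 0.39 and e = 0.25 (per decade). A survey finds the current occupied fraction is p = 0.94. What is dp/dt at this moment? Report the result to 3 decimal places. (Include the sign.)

-0.213

Colonization term: c·p·(1−p) = 0.39×0.94×0.0600 = 0.02200.
Extinction term: e·p = 0.23500.
dp/dt = 0.02200 − 0.23500 = -0.21300.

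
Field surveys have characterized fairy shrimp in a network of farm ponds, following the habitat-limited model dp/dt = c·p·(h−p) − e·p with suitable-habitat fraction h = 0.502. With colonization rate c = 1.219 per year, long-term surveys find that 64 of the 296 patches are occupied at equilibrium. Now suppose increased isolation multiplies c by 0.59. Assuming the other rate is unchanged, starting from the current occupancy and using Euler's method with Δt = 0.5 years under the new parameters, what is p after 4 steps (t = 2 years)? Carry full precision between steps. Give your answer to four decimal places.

0.1661

Observed p* = 64/296 = 0.21622.
Balance c(h−p*) = e gives e = 1.219×(0.502 − 0.21622) = 0.34837.
Starting from p₀ = 0.21622; update p ← p + (dp/dt)·Δt with the new parameters.
step 1: Δp = -0.01544, p = 0.20077
step 2: Δp = -0.01322, p = 0.18755
step 3: Δp = -0.01146, p = 0.17609
step 4: Δp = -0.01003, p = 0.16606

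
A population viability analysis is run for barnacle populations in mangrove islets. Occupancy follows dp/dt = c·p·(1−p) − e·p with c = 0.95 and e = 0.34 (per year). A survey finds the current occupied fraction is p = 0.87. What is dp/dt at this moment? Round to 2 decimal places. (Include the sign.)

-0.19

Colonization term: c·p·(1−p) = 0.95×0.87×0.1300 = 0.10744.
Extinction term: e·p = 0.29580.
dp/dt = 0.10744 − 0.29580 = -0.18835.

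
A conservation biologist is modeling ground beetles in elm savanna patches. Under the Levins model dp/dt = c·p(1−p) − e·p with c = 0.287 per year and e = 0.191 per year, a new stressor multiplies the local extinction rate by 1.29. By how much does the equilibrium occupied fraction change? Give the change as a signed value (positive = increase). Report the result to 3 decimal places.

-0.193

Before: p* = 1 − 0.191/0.287 = 0.3345.
After the change, c = 0.287, e = 0.24639, so p* = 1 − 0.24639/0.287 = 0.1415.
Δp* = 0.1415 − 0.3345 = -0.1930.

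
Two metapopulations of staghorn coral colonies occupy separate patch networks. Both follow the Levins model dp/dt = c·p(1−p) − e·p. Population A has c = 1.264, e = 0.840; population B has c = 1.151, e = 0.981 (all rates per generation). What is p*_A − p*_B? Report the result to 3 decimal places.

0.188

A: p*_A = 1 − 0.840/1.264 = 0.3354.
B: p*_B = 1 − 0.981/1.151 = 0.1477.
p*_A − p*_B = 0.3354 − 0.1477 = 0.1877.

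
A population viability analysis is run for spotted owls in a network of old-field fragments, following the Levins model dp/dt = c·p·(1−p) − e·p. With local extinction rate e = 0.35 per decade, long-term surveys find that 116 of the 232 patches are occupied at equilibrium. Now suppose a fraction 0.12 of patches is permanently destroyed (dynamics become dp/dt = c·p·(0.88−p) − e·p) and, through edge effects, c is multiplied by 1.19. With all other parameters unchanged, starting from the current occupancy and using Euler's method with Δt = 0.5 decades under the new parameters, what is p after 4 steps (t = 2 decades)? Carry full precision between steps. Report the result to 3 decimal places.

0.476

Observed p* = 116/232 = 0.50000.
Balance c(1−p*) = e gives c = e/(1 − 0.50000) = 0.35/0.50000 = 0.70000.
Starting from p₀ = 0.50000; update p ← p + (dp/dt)·Δt with the new parameters.
  1  |  dp/dt·Δt = -0.008365  |  p_1 = 0.491635
  2  |  dp/dt·Δt = -0.006512  |  p_2 = 0.485123
  3  |  dp/dt·Δt = -0.005110  |  p_3 = 0.480013
  4  |  dp/dt·Δt = -0.004035  |  p_4 = 0.475978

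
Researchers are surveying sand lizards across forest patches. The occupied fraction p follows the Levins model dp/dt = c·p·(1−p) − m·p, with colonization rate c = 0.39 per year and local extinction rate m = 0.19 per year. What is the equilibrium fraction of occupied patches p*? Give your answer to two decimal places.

0.51

At equilibrium, colonization balances extinction: c·p*·(1−p*) = m·p*.
So p* = 1 − m/c = 1 − 0.19/0.39 = 1 − 0.4872 = 0.5128.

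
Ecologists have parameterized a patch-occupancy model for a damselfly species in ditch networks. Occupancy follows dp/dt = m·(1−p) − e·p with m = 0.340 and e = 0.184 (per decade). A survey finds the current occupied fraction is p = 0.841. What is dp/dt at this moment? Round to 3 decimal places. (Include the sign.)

Colonization term: m·(1−p) = 0.340×0.1590 = 0.05406.
Extinction term: e·p = 0.15474.
dp/dt = 0.05406 − 0.15474 = -0.10068.

-0.101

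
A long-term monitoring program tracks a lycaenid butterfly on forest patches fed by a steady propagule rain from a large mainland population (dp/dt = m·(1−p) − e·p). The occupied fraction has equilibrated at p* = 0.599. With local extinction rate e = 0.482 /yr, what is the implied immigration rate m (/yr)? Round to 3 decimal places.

0.720

At equilibrium m(1−p*) = e·p*, so m = e·p*/(1−p*).
m = 0.482 × 0.599 / 0.4010 = 0.2887/0.4010 = 0.7200.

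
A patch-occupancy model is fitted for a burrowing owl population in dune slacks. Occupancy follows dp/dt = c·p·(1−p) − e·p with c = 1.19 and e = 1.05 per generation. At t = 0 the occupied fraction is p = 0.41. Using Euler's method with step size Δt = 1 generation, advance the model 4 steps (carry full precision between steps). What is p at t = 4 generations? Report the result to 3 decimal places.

0.176

Update rule: p ← p + [c·p·(1−p) − e·p]·Δt with Δt = 1.
step 1: Δp = -0.14264, p = 0.26736
step 2: Δp = -0.04763, p = 0.21973
step 3: Δp = -0.02669, p = 0.19304
step 4: Δp = -0.01732, p = 0.17572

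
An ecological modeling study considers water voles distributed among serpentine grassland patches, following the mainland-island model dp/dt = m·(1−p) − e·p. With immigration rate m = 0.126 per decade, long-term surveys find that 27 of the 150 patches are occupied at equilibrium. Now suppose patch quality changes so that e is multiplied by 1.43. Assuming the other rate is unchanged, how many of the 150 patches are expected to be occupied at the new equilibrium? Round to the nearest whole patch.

20

Observed p* = 27/150 = 0.18000.
Balance m(1−p*) = e·p* gives e = m(1−p*)/p* = 0.126×0.82000/0.18000 = 0.57400.
New p* = m/(m+e) = 0.12600/(0.12600+0.82082) = 0.13308.
Expected occupied = 150 × 0.13308 = 19.96 ≈ 20.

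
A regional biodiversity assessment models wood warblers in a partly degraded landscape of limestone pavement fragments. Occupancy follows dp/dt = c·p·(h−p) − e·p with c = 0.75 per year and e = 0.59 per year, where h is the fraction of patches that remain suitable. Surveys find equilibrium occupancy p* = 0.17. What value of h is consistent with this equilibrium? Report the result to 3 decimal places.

At equilibrium c(h−p*) = e, so h = p* + e/c.
h = 0.17 + 0.59/0.75 = 0.17 + 0.7867 = 0.9567.

0.957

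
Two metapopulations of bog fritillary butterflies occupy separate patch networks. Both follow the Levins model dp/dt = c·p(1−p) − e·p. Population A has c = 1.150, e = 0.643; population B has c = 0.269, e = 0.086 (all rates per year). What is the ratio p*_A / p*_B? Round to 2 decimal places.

A: p*_A = 1 − 0.643/1.150 = 0.4409.
B: p*_B = 1 − 0.086/0.269 = 0.6803.
p*_A / p*_B = 0.4409/0.6803 = 0.6481.

0.65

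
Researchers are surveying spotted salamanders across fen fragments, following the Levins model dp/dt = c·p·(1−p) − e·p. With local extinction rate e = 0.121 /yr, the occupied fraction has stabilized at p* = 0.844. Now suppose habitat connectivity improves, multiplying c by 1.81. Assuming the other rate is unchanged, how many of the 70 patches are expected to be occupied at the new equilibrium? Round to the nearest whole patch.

Balance c(1−p*) = e gives c = e/(1 − 0.84400) = 0.121/0.15600 = 0.77564.
New p* = 1 − e/c = 1 − 0.12100/1.40391 = 0.91381.
Expected occupied = 70 × 0.91381 = 63.97 ≈ 64.

64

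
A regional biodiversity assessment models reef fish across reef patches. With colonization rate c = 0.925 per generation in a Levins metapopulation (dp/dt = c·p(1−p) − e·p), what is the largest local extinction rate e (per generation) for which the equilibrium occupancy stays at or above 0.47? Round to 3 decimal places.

0.490

1 − e/c ≥ 0.47 ⇒ e ≤ c(1 − 0.47) = 0.925 × 0.5300.
e_max = 0.4903.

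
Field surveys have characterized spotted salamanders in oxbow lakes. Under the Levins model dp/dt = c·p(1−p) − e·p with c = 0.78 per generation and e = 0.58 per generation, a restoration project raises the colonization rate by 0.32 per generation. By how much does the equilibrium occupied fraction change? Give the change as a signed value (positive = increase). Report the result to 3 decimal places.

Before: p* = 1 − 0.58/0.78 = 0.2564.
After the change, c = 1.1, e = 0.58, so p* = 1 − 0.58/1.1 = 0.4727.
Δp* = 0.4727 − 0.2564 = +0.2163.

0.216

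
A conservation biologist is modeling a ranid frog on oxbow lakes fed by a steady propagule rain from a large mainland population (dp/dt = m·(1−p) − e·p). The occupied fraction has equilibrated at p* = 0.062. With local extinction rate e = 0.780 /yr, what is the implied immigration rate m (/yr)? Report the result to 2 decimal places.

0.05

At equilibrium m(1−p*) = e·p*, so m = e·p*/(1−p*).
m = 0.780 × 0.062 / 0.9380 = 0.0484/0.9380 = 0.0516.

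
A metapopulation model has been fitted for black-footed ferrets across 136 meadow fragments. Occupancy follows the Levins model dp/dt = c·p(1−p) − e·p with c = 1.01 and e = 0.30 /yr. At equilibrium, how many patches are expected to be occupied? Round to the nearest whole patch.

96

p* = 1 − e/c = 1 − 0.30/1.01 = 0.7030.
Expected occupied patches = N × p* = 136 × 0.7030 = 95.60 ≈ 96.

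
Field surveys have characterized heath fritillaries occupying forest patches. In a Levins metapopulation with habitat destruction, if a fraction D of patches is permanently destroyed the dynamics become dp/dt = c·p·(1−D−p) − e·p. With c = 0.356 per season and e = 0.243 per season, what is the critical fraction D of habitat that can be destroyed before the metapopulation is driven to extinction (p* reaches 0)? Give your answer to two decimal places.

0.32

The nontrivial equilibrium is p* = (1−D) − e/c; extinction occurs when this hits zero.
So D_crit = 1 − e/c = 1 − 0.243/0.356 = 1 − 0.6826 = 0.3174.
Note this equals the original equilibrium occupancy — the Levins extinction-debt result.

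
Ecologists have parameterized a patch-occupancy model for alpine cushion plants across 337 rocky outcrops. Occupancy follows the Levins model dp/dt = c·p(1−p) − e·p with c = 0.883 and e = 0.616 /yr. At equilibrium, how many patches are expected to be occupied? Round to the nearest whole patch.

102

p* = 1 − e/c = 1 − 0.616/0.883 = 0.3024.
Expected occupied patches = N × p* = 337 × 0.3024 = 101.90 ≈ 102.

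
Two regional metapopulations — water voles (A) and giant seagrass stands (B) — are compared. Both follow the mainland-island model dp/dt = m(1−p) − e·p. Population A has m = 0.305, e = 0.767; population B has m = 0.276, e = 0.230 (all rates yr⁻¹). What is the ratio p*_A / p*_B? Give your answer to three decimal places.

A: p*_A = m/(m+e) = 0.305/1.0720 = 0.2845.
B: p*_B = 0.276/0.5060 = 0.5455.
p*_A / p*_B = 0.2845/0.5455 = 0.5216.

0.522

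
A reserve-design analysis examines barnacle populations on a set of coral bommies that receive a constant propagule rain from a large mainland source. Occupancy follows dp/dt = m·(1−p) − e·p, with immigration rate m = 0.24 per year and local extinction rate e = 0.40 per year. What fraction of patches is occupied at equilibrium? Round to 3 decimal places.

At equilibrium the propagule rain into empty patches balances local extinction: m(1−p*) = e·p*.
p* = m/(m+e) = 0.24/(0.24+0.40) = 0.24/0.6400 = 0.3750.

0.375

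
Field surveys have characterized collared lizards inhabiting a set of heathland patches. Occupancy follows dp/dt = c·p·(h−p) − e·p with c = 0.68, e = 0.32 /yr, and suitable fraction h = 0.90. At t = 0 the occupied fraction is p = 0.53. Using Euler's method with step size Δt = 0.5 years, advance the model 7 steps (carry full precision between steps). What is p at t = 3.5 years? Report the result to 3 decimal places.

Update rule: p ← p + [c·p·(h−p) − e·p]·Δt with Δt = 0.5.
p: 0.53000 → 0.51187  (Δp = -0.01813)
p: 0.51187 → 0.49752  (Δp = -0.01435)
p: 0.49752 → 0.48600  (Δp = -0.01152)
p: 0.48600 → 0.47665  (Δp = -0.00935)
p: 0.47665 → 0.46899  (Δp = -0.00766)
p: 0.46899 → 0.46268  (Δp = -0.00631)
p: 0.46268 → 0.45745  (Δp = -0.00523)

0.457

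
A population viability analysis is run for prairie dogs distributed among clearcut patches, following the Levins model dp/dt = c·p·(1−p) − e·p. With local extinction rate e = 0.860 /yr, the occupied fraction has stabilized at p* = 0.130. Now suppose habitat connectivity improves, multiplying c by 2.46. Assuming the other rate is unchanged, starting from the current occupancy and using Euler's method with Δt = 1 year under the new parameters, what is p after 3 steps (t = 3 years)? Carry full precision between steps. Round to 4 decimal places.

0.6793

Balance c(1−p*) = e gives c = e/(1 − 0.13000) = 0.860/0.87000 = 0.98851.
Starting from p₀ = 0.13000; update p ← p + (dp/dt)·Δt with the new parameters.
  1  |  dp/dt·Δt = +0.163228  |  p_1 = 0.293228
  2  |  dp/dt·Δt = +0.251787  |  p_2 = 0.545015
  3  |  dp/dt·Δt = +0.134290  |  p_3 = 0.679306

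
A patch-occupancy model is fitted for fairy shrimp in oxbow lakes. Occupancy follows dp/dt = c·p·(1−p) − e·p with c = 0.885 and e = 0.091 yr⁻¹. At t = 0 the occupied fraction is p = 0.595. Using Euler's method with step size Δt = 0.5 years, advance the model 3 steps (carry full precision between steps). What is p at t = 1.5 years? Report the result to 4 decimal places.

0.7922

Update rule: p ← p + [c·p·(1−p) − e·p]·Δt with Δt = 0.5.
step 1: Δp = +0.07956, p = 0.67456
step 2: Δp = +0.06645, p = 0.74101
step 3: Δp = +0.05121, p = 0.79221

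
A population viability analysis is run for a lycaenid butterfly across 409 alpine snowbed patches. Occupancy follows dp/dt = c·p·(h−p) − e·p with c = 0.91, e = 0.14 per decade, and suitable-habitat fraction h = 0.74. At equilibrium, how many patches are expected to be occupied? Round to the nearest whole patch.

240

p* = h − e/c = 0.74 − 0.1538 = 0.5862.
Expected occupied patches = N × p* = 409 × 0.5862 = 239.74 ≈ 240.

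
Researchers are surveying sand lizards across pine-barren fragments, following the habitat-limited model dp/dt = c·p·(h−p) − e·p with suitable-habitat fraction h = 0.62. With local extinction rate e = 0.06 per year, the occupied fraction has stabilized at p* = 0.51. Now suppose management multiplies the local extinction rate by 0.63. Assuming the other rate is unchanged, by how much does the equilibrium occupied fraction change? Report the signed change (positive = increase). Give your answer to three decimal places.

Balance c(h−p*) = e gives c = e/(0.62 − 0.51000) = 0.06/0.11000 = 0.54545.
New p* = 0.62 − e/c = 0.62 − 0.03780/0.54545 = 0.55070.
Δp* = 0.55070 − 0.51000 = +0.04070.

0.041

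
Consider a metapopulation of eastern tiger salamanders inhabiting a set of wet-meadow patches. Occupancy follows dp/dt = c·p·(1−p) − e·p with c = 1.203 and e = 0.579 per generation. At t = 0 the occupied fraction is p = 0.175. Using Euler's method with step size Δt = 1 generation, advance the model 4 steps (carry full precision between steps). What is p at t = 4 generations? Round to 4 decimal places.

0.4593

Update rule: p ← p + [c·p·(1−p) − e·p]·Δt with Δt = 1.
step 1: Δp = +0.07236, p = 0.24736
step 2: Δp = +0.08074, p = 0.32810
step 3: Δp = +0.07523, p = 0.40333
step 4: Δp = +0.05598, p = 0.45931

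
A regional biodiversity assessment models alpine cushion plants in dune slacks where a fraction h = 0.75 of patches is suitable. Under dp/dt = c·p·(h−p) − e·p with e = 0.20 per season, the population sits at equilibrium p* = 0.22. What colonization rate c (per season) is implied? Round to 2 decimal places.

At equilibrium c(h−p*) = e, so c = e/(h−p*).
c = 0.20/(0.75 − 0.22) = 0.20/0.5300 = 0.3774.

0.38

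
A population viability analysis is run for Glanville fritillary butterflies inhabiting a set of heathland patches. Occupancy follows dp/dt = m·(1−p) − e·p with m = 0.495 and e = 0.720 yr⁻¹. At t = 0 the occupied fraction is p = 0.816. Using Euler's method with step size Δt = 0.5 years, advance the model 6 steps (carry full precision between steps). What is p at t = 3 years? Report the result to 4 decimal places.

Update rule: p ← p + [m·(1−p) − e·p]·Δt with Δt = 0.5.
p: 0.81600 → 0.56778  (Δp = -0.24822)
p: 0.56778 → 0.47035  (Δp = -0.09743)
p: 0.47035 → 0.43211  (Δp = -0.03824)
p: 0.43211 → 0.41710  (Δp = -0.01501)
p: 0.41710 → 0.41121  (Δp = -0.00589)
p: 0.41121 → 0.40890  (Δp = -0.00231)

0.4089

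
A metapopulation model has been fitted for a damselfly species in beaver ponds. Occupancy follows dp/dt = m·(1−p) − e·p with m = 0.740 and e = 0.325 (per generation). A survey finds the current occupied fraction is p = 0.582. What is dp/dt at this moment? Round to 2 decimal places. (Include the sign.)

0.12

Colonization term: m·(1−p) = 0.740×0.4180 = 0.30932.
Extinction term: e·p = 0.18915.
dp/dt = 0.30932 − 0.18915 = 0.12017.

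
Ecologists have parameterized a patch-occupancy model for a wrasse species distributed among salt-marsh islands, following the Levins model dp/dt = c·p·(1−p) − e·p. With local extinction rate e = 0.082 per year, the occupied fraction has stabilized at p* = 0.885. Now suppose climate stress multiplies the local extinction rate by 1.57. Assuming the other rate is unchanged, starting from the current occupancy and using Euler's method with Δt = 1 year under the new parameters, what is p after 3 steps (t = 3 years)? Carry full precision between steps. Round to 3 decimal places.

Balance c(1−p*) = e gives c = e/(1 − 0.88500) = 0.082/0.11500 = 0.71304.
Starting from p₀ = 0.88500; update p ← p + (dp/dt)·Δt with the new parameters.
step 1: Δp = -0.04136, p = 0.84364
step 2: Δp = -0.01455, p = 0.82909
step 3: Δp = -0.00570, p = 0.82339

0.823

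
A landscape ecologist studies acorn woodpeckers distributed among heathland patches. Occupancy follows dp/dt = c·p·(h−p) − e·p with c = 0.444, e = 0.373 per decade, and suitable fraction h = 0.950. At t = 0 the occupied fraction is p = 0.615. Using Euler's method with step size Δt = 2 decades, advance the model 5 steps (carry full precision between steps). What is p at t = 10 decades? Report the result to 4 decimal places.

0.1889

Update rule: p ← p + [c·p·(h−p) − e·p]·Δt with Δt = 2.
step 1: Δp = -0.27584, p = 0.33916
step 2: Δp = -0.06904, p = 0.27012
step 3: Δp = -0.03843, p = 0.23169
step 4: Δp = -0.02505, p = 0.20663
step 5: Δp = -0.01775, p = 0.18889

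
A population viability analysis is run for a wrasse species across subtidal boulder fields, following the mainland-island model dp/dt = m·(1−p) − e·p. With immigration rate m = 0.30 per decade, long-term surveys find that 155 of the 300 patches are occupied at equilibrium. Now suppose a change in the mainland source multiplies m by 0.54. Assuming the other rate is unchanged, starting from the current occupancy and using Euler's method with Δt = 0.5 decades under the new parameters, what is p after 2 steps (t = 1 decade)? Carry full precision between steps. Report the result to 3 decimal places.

0.457

Observed p* = 155/300 = 0.51667.
Balance m(1−p*) = e·p* gives e = m(1−p*)/p* = 0.30×0.48333/0.51667 = 0.28065.
Starting from p₀ = 0.51667; update p ← p + (dp/dt)·Δt with the new parameters.
p: 0.51667 → 0.48332  (Δp = -0.03335)
p: 0.48332 → 0.45735  (Δp = -0.02597)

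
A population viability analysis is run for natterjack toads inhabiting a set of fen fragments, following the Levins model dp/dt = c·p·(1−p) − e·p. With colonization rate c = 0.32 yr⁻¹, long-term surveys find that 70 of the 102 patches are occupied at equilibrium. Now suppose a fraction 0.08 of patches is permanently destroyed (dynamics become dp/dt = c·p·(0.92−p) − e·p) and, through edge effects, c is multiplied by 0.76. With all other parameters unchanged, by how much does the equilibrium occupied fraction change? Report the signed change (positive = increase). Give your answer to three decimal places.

Observed p* = 70/102 = 0.68627.
Balance c(1−p*) = e gives e = 0.32×(1 − 0.68627) = 0.10039.
New p* = 0.92 − e/c = 0.92 − 0.10039/0.24320 = 0.50721.
Δp* = 0.50721 − 0.68627 = -0.17906.

-0.179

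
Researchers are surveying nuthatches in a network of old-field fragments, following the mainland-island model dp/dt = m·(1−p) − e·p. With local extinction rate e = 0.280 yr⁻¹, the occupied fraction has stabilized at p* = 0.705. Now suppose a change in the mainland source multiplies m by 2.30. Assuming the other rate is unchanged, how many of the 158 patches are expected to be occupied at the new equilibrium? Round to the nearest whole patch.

134

Balance m(1−p*) = e·p* gives m = e·p*/(1−p*) = 0.280×0.70500/0.29500 = 0.66915.
New p* = m/(m+e) = 1.53904/(1.53904+0.28000) = 0.84607.
Expected occupied = 158 × 0.84607 = 133.68 ≈ 134.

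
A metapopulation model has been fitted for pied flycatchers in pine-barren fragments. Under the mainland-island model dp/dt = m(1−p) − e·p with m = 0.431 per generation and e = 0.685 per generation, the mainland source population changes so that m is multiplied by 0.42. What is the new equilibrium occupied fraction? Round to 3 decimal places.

Before: p* = 0.431/(0.431+0.685) = 0.3862.
After: m = 0.18102, e = 0.685; p* = 0.18102/0.8660 = 0.2090.

0.209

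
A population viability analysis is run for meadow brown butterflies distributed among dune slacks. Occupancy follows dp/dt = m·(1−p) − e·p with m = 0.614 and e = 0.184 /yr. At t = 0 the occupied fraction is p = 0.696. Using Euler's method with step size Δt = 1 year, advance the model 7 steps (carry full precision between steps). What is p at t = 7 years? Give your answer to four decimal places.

0.7694

Update rule: p ← p + [m·(1−p) − e·p]·Δt with Δt = 1.
t = 1: p = 0.69600 + (+0.05859) = 0.75459
t = 2: p = 0.75459 + (+0.01184) = 0.76643
t = 3: p = 0.76643 + (+0.00239) = 0.76882
t = 4: p = 0.76882 + (+0.00048) = 0.76930
t = 5: p = 0.76930 + (+0.00010) = 0.76940
t = 6: p = 0.76940 + (+0.00002) = 0.76942
t = 7: p = 0.76942 + (+0.00000) = 0.76942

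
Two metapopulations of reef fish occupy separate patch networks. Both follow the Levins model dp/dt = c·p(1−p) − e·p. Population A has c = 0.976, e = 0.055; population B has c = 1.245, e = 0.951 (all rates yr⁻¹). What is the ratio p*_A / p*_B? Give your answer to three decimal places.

3.996

A: p*_A = 1 − 0.055/0.976 = 0.9436.
B: p*_B = 1 − 0.951/1.245 = 0.2361.
p*_A / p*_B = 0.9436/0.2361 = 3.9961.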